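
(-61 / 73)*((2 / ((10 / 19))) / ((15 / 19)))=-22021 / 5475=-4.02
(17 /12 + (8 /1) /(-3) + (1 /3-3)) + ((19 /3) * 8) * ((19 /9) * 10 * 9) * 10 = 385051 /4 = 96262.75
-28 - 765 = -793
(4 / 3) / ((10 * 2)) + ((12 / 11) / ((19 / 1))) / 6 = 239 / 3135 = 0.08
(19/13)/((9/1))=19/117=0.16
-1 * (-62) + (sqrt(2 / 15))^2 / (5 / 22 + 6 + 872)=17968574 / 289815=62.00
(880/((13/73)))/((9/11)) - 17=6022.66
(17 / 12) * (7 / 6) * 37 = 4403 / 72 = 61.15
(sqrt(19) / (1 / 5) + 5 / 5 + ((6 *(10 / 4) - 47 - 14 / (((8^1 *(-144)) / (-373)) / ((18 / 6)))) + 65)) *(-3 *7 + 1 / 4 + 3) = -355 *sqrt(19) / 4 - 278107 / 768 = -748.97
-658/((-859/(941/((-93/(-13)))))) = 8049314/79887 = 100.76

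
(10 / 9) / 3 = 10 / 27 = 0.37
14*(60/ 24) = 35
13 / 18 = 0.72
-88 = -88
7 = 7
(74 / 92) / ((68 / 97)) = 3589 / 3128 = 1.15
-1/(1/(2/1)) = -2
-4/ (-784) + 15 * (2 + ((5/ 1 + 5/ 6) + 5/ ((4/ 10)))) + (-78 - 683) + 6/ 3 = -453.99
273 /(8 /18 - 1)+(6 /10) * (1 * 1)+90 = -2004 /5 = -400.80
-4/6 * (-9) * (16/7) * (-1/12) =-8/7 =-1.14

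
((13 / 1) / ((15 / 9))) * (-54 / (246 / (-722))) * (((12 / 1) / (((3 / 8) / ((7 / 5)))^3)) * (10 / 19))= 2082103296 / 5125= 406264.06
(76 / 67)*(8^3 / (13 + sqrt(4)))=38912 / 1005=38.72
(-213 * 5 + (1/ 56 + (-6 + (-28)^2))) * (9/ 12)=-48213/ 224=-215.24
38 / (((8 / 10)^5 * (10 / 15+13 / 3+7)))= 59375 / 6144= 9.66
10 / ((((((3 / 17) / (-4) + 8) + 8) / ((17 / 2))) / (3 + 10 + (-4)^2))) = 33524 / 217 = 154.49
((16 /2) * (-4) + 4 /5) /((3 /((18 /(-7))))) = 936 /35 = 26.74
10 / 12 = 5 / 6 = 0.83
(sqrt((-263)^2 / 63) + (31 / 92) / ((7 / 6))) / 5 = 93 / 1610 + 263 * sqrt(7) / 105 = 6.68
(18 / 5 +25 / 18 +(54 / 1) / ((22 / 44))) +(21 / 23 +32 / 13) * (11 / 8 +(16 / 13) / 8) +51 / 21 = 1181077489 / 9795240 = 120.58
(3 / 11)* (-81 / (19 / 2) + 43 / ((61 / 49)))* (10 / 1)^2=822300 / 1159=709.49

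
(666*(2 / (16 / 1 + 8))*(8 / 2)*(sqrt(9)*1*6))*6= 23976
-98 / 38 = -2.58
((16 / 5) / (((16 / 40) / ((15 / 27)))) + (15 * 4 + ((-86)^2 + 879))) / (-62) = -75055 / 558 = -134.51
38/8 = 19/4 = 4.75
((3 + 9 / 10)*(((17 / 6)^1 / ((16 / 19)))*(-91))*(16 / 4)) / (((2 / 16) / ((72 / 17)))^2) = -466083072 / 85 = -5483330.26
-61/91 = -0.67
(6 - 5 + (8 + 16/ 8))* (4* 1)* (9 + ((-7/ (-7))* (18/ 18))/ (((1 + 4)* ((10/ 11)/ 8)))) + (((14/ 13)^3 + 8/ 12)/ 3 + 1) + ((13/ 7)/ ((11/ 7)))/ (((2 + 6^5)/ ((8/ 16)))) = 40185435950773/ 84586916700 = 475.08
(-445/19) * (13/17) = -5785/323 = -17.91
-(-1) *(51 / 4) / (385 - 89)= 51 / 1184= 0.04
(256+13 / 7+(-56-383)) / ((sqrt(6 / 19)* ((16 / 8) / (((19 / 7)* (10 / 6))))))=-30115* sqrt(114) / 441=-729.12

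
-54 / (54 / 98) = -98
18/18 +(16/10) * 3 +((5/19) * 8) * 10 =26.85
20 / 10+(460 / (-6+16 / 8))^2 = 13227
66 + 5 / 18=1193 / 18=66.28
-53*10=-530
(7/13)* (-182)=-98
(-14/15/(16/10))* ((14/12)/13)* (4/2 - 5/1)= 49/312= 0.16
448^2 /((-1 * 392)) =-512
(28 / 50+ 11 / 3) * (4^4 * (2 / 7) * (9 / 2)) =243456 / 175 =1391.18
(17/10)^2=2.89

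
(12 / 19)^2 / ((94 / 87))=6264 / 16967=0.37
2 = 2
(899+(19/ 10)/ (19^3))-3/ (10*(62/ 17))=201195831/ 223820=898.92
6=6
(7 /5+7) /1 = 42 /5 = 8.40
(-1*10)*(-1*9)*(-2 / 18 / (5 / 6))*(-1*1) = 12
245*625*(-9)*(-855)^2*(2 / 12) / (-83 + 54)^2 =-199651967.52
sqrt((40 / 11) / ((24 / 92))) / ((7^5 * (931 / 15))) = 10 * sqrt(3795) / 172120487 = 0.00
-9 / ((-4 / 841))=7569 / 4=1892.25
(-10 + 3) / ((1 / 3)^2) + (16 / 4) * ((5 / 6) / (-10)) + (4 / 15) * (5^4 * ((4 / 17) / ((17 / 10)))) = -34910 / 867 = -40.27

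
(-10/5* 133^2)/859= -41.19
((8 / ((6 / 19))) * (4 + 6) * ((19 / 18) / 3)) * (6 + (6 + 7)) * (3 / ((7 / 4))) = 548720 / 189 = 2903.28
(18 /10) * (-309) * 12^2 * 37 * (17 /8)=-31486482 /5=-6297296.40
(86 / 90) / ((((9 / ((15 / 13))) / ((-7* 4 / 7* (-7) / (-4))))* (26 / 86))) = -12943 / 4563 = -2.84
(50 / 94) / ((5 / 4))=20 / 47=0.43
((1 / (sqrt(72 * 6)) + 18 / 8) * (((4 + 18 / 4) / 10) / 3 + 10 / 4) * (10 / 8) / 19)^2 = 27889 * sqrt(3) / 6653952 + 15255283 / 89828352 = 0.18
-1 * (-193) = 193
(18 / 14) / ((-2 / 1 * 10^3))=-9 / 14000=-0.00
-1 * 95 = -95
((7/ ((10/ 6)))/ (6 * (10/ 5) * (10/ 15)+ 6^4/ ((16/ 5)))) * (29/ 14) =87/ 4130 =0.02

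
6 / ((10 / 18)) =54 / 5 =10.80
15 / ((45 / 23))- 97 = -268 / 3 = -89.33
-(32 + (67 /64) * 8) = -40.38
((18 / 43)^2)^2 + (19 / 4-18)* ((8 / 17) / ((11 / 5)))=-1792334018 / 639315787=-2.80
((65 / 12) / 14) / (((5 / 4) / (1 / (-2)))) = -13 / 84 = -0.15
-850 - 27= -877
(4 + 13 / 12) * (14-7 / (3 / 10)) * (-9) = 427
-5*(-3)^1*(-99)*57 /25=-16929 /5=-3385.80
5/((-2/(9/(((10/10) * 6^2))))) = -0.62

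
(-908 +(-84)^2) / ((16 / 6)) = 4611 / 2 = 2305.50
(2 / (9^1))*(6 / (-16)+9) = 23 / 12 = 1.92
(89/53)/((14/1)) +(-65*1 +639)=425997/742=574.12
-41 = -41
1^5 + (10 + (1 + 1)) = 13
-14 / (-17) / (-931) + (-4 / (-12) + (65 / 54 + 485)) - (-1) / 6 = 29711747 / 61047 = 486.70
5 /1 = 5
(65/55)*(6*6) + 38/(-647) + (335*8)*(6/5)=23190650/7117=3258.49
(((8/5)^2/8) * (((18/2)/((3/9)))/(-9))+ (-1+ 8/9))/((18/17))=-4097/4050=-1.01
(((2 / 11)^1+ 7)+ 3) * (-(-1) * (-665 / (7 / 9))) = -95760 / 11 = -8705.45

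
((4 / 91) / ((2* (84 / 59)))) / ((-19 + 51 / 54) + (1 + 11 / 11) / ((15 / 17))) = -885 / 905177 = -0.00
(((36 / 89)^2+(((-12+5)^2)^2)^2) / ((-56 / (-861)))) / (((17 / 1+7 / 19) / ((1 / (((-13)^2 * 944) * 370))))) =35571469223243 / 411455723993600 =0.09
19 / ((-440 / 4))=-19 / 110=-0.17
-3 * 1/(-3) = 1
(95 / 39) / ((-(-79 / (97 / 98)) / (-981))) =-3013305 / 100646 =-29.94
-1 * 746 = -746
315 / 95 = 63 / 19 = 3.32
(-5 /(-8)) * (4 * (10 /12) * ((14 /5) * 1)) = 35 /6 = 5.83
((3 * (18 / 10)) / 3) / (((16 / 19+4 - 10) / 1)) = -171 / 490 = -0.35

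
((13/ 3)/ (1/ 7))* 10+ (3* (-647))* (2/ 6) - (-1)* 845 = 1504/ 3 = 501.33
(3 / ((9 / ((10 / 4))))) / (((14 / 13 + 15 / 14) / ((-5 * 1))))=-2275 / 1173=-1.94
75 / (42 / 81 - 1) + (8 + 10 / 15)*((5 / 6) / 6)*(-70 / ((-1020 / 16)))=-154.45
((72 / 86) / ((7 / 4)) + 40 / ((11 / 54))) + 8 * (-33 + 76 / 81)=-15998072 / 268191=-59.65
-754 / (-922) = 377 / 461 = 0.82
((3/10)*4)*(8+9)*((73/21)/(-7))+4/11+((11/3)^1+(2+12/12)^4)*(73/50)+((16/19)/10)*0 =4602239/40425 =113.85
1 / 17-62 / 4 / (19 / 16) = -4197 / 323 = -12.99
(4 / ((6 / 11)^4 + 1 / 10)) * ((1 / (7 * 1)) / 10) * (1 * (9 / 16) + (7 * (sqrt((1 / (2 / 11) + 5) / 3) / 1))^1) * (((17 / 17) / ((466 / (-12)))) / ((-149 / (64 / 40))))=0.00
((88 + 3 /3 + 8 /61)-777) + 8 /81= -3398272 /4941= -687.77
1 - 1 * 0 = 1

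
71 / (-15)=-71 / 15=-4.73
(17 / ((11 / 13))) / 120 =221 / 1320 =0.17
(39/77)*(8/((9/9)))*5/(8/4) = 780/77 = 10.13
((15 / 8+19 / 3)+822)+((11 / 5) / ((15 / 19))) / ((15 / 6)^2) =4153271 / 5000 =830.65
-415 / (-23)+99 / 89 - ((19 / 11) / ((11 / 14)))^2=429265360 / 29970127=14.32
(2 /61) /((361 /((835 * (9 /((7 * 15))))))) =1002 /154147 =0.01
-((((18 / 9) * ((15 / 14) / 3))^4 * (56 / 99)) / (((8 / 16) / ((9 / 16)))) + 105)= -396790 / 3773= -105.17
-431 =-431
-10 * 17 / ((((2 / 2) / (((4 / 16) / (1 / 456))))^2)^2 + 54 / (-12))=28712322720 / 760032071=37.78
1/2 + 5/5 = 3/2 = 1.50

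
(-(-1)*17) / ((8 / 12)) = 51 / 2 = 25.50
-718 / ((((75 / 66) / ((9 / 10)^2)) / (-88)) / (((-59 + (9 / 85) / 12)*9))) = -1270291281534 / 53125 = -23911365.30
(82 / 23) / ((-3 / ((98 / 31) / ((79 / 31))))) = -1.47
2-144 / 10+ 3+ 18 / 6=-32 / 5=-6.40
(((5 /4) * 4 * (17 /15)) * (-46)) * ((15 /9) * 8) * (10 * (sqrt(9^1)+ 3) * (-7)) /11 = 4379200 /33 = 132703.03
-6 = -6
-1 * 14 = -14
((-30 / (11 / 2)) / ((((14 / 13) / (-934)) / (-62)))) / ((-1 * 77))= 3809.09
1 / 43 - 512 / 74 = -10971 / 1591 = -6.90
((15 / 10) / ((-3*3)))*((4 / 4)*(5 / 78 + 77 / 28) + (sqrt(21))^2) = -3715 / 936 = -3.97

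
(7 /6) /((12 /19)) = 133 /72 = 1.85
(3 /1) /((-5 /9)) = -27 /5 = -5.40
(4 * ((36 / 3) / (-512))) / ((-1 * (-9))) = -1 / 96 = -0.01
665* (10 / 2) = 3325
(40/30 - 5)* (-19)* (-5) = -1045/3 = -348.33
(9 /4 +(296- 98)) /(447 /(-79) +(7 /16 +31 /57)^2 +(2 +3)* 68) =13157982144 /22032135247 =0.60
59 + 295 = 354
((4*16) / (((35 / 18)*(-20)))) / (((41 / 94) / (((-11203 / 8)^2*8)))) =-59193922.68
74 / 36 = 37 / 18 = 2.06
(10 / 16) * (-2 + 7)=3.12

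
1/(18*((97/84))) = 14/291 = 0.05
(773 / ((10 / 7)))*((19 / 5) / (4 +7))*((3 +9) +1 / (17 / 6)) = 2309.08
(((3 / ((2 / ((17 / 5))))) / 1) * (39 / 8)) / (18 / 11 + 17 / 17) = 21879 / 2320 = 9.43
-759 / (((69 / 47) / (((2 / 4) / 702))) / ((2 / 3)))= -0.25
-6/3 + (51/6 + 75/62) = 239/31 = 7.71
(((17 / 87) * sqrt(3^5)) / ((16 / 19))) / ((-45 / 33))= -3553 * sqrt(3) / 2320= -2.65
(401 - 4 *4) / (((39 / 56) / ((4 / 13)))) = 170.10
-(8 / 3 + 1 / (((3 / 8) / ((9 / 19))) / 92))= -118.88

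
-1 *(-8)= 8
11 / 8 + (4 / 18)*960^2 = 1638411 / 8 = 204801.38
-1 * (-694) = 694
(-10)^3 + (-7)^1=-1007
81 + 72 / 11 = 963 / 11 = 87.55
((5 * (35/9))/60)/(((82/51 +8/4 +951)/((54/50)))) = 51/139100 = 0.00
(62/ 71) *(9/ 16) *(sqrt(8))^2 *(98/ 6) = 4557/ 71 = 64.18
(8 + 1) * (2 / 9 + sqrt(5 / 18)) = 6.74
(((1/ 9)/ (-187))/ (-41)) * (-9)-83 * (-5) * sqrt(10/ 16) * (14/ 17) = -1/ 7667 + 2905 * sqrt(10)/ 34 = 270.19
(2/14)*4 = 4/7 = 0.57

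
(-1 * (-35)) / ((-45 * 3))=-7 / 27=-0.26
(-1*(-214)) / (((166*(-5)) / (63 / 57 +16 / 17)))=-70727 / 134045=-0.53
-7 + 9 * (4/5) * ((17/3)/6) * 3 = 67/5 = 13.40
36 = 36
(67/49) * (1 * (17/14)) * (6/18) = 1139/2058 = 0.55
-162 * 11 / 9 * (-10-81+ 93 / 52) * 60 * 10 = 137778300 / 13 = 10598330.77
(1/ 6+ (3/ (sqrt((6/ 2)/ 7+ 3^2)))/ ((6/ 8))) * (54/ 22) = 9/ 22+ 18 * sqrt(462)/ 121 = 3.61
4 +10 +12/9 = 46/3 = 15.33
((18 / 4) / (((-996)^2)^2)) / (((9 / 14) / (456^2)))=2527 / 1708499556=0.00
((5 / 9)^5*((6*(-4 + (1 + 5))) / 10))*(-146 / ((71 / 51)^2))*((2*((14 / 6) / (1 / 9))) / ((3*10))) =-73839500 / 11024667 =-6.70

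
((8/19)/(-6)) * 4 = -16/57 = -0.28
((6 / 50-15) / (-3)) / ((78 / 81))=1674 / 325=5.15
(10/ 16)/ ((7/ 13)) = 65/ 56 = 1.16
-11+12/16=-41/4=-10.25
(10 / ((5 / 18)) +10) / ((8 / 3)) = 69 / 4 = 17.25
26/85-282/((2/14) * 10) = -16753/85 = -197.09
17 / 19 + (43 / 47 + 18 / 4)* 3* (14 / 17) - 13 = 19321 / 15181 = 1.27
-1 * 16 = -16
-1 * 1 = -1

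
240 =240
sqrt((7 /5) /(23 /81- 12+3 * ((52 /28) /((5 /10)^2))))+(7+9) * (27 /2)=63 * sqrt(29965) /29965+216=216.36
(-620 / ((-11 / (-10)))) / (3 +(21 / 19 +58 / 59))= -28025 / 253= -110.77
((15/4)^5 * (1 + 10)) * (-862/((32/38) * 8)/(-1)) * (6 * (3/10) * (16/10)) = 24625346625/8192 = 3006023.76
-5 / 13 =-0.38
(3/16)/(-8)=-3/128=-0.02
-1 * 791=-791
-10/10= -1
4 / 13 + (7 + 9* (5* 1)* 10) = 5945 / 13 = 457.31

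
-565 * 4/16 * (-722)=203965/2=101982.50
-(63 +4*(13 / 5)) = -367 / 5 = -73.40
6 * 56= 336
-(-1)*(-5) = -5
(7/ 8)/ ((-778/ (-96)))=42/ 389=0.11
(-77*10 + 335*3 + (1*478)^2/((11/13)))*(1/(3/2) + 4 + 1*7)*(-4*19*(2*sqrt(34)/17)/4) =-1317975470*sqrt(34)/187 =-41096532.43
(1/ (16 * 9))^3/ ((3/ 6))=1/ 1492992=0.00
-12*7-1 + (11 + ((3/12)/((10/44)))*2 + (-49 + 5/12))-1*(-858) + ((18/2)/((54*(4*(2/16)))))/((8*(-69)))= 6107461/8280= 737.62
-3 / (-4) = 3 / 4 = 0.75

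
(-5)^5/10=-312.50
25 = 25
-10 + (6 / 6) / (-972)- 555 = -549181 / 972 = -565.00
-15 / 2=-7.50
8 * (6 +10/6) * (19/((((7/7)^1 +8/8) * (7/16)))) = 27968/21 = 1331.81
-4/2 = -2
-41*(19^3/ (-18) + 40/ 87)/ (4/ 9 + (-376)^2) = 8145511/ 73798504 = 0.11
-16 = -16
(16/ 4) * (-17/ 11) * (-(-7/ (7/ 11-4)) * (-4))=-1904/ 37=-51.46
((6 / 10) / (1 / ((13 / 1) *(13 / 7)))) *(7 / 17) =507 / 85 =5.96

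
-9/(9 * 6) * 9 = -3/2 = -1.50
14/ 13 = 1.08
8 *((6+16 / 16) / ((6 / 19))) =532 / 3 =177.33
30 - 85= -55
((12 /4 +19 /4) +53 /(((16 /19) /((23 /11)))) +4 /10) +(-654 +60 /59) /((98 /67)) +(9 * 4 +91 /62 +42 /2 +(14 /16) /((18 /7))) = -21992442359 /88724790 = -247.87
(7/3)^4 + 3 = 2644/81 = 32.64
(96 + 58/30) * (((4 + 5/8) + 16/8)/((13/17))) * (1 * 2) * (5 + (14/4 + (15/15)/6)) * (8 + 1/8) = 17206397/144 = 119488.87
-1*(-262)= 262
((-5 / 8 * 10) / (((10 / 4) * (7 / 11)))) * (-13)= 715 / 14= 51.07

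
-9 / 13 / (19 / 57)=-2.08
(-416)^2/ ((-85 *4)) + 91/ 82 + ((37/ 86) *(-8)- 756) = -379828579/ 299710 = -1267.32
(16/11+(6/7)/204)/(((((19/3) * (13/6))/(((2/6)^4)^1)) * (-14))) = -0.00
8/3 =2.67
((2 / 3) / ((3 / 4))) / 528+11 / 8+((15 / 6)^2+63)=167809 / 2376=70.63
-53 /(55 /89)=-4717 /55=-85.76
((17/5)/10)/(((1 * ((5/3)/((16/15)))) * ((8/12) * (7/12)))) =2448/4375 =0.56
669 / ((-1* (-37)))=18.08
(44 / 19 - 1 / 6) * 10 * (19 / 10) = 245 / 6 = 40.83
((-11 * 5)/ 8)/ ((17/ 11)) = -605/ 136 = -4.45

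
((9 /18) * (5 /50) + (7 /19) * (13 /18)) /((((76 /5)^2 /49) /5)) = 1324225 /3950784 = 0.34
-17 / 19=-0.89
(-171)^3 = -5000211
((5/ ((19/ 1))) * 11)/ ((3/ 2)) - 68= -3766/ 57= -66.07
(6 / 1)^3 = 216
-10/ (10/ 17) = -17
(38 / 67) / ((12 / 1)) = 19 / 402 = 0.05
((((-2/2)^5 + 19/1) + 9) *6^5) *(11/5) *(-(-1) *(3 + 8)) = 25404192/5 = 5080838.40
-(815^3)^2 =-293052649656390625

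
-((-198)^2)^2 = -1536953616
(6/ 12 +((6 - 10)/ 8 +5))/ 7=5/ 7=0.71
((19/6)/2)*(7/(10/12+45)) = 133/550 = 0.24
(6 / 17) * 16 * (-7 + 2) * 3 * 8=-11520 / 17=-677.65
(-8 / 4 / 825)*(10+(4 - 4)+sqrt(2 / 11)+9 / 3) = -26 / 825 - 2*sqrt(22) / 9075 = -0.03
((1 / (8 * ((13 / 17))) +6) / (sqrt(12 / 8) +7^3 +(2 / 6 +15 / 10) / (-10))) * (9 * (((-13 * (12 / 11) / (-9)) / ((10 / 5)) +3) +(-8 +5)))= 593312805 / 4653861971 - 865350 * sqrt(6) / 4653861971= 0.13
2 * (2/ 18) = 2/ 9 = 0.22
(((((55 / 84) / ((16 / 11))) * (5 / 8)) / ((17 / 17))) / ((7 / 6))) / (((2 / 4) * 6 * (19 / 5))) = 0.02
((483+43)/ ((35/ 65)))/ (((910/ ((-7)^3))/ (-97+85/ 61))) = 10736712/ 305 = 35202.33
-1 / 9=-0.11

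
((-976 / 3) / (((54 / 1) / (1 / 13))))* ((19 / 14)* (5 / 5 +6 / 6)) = -9272 / 7371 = -1.26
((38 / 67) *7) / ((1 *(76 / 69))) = 483 / 134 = 3.60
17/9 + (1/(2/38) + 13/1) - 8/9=33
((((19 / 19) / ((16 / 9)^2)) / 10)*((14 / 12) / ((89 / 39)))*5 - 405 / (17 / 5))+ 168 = 75859323 / 1549312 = 48.96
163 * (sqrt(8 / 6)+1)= 163+326 * sqrt(3) / 3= 351.22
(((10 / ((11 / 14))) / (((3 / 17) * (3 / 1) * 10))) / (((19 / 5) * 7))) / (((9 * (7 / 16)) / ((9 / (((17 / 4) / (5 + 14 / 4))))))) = 5440 / 13167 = 0.41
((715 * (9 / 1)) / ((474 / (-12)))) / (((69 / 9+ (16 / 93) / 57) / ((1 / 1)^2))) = -68223870 / 3211903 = -21.24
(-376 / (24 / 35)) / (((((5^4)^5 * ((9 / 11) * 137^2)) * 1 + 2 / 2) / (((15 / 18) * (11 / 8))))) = -995225 / 2319776916503906251584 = -0.00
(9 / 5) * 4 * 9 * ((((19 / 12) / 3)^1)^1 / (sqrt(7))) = 171 * sqrt(7) / 35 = 12.93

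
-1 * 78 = -78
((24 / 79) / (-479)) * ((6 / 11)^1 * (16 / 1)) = -0.01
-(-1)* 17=17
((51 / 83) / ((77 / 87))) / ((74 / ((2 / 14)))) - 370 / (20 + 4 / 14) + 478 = 108066206961 / 235048198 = 459.76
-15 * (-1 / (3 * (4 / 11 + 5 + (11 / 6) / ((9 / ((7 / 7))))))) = 2970 / 3307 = 0.90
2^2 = 4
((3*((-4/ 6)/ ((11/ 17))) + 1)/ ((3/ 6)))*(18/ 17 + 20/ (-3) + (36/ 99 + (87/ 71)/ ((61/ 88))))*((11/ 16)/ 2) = 97138039/ 19437528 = 5.00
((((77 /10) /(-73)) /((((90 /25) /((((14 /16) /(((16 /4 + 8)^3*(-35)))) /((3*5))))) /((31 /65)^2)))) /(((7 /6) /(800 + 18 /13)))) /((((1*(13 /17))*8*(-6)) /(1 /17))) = -0.00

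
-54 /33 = -18 /11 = -1.64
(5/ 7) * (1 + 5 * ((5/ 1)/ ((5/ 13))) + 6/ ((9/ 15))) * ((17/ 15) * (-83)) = -107236/ 21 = -5106.48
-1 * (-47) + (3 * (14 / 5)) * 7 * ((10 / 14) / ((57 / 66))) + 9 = 1988 / 19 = 104.63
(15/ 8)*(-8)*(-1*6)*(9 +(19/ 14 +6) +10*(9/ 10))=15975/ 7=2282.14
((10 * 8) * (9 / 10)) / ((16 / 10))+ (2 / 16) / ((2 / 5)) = 725 / 16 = 45.31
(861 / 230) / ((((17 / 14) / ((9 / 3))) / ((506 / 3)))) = 132594 / 85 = 1559.93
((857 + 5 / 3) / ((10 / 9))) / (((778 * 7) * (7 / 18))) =0.36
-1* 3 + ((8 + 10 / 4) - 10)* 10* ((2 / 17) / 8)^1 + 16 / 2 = 345 / 68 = 5.07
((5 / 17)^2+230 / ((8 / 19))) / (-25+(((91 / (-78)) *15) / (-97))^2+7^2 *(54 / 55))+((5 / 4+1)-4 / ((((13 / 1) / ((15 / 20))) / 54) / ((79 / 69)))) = 191912528371693 / 16557291553764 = 11.59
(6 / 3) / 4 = 1 / 2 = 0.50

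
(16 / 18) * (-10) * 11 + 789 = 6221 / 9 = 691.22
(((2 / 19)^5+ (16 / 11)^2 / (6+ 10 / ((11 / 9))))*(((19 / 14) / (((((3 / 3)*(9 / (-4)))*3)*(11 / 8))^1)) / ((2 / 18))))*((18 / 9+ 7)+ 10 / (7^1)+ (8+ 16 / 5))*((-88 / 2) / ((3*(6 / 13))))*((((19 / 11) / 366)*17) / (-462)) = -16316251356928 / 696242205181215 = -0.02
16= 16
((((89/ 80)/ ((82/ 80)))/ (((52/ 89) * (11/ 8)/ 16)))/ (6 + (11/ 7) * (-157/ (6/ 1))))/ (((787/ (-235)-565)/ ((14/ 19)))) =1751238048/ 2194564901815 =0.00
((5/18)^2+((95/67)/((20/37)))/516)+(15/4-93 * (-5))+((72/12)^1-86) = 1451812501/3733776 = 388.83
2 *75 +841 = 991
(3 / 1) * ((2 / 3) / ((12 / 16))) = 8 / 3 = 2.67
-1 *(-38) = 38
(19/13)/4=19/52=0.37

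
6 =6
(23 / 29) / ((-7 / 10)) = -230 / 203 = -1.13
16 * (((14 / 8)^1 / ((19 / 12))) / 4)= 84 / 19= 4.42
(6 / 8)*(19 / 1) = 57 / 4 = 14.25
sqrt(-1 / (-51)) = 0.14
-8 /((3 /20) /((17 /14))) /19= -3.41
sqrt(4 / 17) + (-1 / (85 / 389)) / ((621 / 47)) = -18283 / 52785 + 2 * sqrt(17) / 17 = 0.14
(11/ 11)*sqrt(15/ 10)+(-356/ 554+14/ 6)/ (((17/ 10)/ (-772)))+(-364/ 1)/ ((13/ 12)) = -15593272/ 14127+sqrt(6)/ 2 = -1102.57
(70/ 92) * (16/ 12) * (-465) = -10850/ 23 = -471.74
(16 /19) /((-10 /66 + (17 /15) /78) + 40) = 205920 /9747703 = 0.02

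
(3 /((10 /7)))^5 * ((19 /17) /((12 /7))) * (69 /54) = 462713517 /13600000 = 34.02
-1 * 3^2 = -9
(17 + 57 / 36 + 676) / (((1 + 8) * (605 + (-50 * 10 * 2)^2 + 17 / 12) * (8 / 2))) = 0.00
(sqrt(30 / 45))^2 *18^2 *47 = 10152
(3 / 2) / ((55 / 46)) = 69 / 55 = 1.25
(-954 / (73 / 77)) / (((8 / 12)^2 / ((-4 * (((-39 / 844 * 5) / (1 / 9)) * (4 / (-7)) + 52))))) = 7419583314 / 15403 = 481697.29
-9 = -9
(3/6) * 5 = 5/2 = 2.50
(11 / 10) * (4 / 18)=11 / 45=0.24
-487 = -487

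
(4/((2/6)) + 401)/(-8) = -413/8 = -51.62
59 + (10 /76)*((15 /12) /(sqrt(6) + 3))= 8993 /152 - 25*sqrt(6) /456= 59.03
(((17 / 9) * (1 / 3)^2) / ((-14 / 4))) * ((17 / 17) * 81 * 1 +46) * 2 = -8636 / 567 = -15.23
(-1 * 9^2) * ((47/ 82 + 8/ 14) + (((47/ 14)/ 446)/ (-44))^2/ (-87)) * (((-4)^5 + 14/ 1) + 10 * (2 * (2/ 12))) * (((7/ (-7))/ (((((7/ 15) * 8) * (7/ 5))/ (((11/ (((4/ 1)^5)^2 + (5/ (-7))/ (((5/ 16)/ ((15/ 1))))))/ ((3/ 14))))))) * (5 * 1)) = -261750308493833195625/ 59883070956870791168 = -4.37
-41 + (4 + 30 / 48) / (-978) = -320821 / 7824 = -41.00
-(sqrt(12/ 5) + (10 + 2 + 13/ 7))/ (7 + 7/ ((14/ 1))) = -194/ 105 - 4* sqrt(15)/ 75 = -2.05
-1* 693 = -693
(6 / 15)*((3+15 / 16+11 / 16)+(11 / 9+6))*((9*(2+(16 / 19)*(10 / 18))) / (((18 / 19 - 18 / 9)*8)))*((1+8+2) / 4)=-1979813 / 57600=-34.37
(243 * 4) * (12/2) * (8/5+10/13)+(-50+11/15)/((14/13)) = 7519297/546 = 13771.61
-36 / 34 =-18 / 17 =-1.06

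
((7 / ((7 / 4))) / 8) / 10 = 1 / 20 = 0.05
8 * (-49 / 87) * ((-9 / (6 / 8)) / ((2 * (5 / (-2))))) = -1568 / 145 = -10.81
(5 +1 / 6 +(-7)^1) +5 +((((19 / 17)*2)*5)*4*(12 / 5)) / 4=3059 / 102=29.99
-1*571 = -571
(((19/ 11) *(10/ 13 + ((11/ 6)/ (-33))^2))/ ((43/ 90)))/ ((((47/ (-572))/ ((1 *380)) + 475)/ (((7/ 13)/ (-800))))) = -8220331/ 2077721558172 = -0.00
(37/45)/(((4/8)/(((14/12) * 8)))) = 2072/135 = 15.35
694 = 694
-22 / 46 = -11 / 23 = -0.48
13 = 13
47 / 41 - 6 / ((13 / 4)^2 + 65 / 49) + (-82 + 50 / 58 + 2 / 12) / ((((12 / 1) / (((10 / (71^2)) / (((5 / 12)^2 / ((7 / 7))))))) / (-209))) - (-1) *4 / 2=1746389507023 / 93112890715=18.76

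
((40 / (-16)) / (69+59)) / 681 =-5 / 174336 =-0.00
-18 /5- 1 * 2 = -28 /5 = -5.60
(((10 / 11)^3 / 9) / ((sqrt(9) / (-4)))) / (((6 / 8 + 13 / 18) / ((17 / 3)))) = -272000 / 634887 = -0.43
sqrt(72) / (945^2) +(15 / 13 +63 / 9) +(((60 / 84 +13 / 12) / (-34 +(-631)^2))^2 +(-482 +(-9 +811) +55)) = 2 * sqrt(2) / 297675 +5570810385975210157 / 14539356558456912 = 383.15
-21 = -21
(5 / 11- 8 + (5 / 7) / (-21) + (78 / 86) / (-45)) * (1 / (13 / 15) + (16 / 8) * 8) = -589176481 / 4519515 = -130.36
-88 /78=-44 /39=-1.13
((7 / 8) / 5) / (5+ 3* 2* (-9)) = -1 / 280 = -0.00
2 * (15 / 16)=15 / 8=1.88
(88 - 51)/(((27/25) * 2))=925/54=17.13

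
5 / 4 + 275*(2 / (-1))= -2195 / 4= -548.75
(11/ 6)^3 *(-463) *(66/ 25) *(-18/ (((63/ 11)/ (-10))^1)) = -74566613/ 315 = -236719.41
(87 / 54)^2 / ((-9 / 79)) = -66439 / 2916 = -22.78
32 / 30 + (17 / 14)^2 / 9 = 10853 / 8820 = 1.23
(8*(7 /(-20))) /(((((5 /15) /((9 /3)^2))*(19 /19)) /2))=-756 /5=-151.20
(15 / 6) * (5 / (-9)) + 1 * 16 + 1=281 / 18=15.61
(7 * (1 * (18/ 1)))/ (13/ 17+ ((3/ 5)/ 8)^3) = 137088000/ 832459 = 164.68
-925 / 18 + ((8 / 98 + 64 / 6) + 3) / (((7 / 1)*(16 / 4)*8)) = -5070337 / 98784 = -51.33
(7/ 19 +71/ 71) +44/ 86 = 1536/ 817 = 1.88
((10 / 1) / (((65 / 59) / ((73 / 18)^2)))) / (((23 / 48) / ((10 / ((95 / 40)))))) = 201223040 / 153387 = 1311.87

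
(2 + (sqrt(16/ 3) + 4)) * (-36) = -216 - 48 * sqrt(3) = -299.14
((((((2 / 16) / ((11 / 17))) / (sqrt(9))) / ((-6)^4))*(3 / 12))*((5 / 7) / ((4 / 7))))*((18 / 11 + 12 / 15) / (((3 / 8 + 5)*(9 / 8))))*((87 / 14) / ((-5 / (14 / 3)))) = -0.00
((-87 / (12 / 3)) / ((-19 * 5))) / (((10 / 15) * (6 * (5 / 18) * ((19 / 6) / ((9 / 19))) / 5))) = 21141 / 137180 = 0.15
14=14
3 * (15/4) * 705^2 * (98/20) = 27398503.12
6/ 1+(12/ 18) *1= 20/ 3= 6.67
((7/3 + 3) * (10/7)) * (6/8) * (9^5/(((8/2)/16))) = 9447840/7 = 1349691.43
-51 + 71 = 20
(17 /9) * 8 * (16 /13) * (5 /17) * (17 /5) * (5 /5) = 2176 /117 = 18.60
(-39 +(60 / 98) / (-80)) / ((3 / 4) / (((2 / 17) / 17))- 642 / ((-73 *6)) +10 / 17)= -18976131 / 53720611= -0.35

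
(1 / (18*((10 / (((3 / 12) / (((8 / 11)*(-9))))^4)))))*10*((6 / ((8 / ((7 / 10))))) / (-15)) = -102487 / 24766945689600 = -0.00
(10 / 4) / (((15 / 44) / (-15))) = -110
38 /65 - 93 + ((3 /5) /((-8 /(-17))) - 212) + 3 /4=-157243 /520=-302.39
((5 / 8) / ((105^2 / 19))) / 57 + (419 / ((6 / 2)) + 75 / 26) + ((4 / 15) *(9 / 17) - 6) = 319732453 / 2339064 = 136.69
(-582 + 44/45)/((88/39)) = -169949/660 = -257.50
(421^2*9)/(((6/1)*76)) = 531723/152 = 3498.18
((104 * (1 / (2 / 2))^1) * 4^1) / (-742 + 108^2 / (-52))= -2704 / 6281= -0.43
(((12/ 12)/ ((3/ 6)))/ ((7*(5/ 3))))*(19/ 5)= 114/ 175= 0.65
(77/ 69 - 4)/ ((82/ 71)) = -14129/ 5658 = -2.50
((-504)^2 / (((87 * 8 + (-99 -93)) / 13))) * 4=26208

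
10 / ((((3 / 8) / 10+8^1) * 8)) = 0.16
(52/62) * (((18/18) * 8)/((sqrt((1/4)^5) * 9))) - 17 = 1913/279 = 6.86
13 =13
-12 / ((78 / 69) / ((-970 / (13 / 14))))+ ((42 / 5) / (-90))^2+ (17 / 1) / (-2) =21066805937 / 1901250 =11080.50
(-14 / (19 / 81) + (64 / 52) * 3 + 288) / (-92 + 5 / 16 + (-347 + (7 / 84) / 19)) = -2750688 / 5201027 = -0.53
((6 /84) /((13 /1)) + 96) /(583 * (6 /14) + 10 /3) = 52419 /138242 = 0.38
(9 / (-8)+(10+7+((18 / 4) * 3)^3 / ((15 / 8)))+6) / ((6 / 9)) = 160089 / 80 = 2001.11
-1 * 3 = -3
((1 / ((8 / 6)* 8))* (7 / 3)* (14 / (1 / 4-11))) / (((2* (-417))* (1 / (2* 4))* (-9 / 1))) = -49 / 161379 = -0.00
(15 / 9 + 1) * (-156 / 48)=-26 / 3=-8.67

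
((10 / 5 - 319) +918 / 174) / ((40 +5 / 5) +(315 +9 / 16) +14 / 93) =-13451520 / 15392881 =-0.87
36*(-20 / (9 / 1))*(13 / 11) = -94.55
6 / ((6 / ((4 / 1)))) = 4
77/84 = 11/12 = 0.92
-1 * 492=-492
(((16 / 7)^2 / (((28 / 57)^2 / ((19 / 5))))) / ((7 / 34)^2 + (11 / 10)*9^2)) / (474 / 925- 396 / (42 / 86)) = -3451448800 / 3030361000303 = -0.00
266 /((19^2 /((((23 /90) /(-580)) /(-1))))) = 161 /495900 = 0.00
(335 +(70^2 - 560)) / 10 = 935 / 2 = 467.50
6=6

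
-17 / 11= -1.55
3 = 3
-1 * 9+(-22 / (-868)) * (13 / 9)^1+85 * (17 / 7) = 771299 / 3906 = 197.47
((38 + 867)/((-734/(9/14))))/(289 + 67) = -8145/3658256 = -0.00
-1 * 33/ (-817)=33/ 817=0.04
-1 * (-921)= 921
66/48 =11/8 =1.38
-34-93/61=-2167/61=-35.52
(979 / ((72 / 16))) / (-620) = -979 / 2790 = -0.35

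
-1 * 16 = -16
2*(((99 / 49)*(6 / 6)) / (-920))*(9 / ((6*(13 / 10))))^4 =-1002375 / 128752988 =-0.01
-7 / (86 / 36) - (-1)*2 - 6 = -298 / 43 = -6.93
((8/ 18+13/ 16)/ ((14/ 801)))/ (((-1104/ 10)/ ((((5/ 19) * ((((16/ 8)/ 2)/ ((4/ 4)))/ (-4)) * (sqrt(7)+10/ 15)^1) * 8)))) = 402725/ 1761984+402725 * sqrt(7)/ 1174656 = 1.14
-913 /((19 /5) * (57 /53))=-241945 /1083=-223.40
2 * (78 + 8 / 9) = 157.78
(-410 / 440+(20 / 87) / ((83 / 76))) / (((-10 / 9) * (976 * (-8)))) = -0.00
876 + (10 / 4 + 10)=1777 / 2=888.50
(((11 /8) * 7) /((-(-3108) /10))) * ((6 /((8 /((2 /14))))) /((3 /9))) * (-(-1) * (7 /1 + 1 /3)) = 605 /8288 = 0.07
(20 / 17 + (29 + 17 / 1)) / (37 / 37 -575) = -401 / 4879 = -0.08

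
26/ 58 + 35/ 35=42/ 29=1.45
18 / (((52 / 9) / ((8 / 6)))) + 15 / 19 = 1221 / 247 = 4.94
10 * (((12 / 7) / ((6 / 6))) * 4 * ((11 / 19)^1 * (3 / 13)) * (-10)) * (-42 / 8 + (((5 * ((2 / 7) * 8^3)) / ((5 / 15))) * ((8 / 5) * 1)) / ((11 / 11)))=-3887017200 / 12103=-321161.46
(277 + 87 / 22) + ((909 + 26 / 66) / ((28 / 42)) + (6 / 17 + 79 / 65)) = 40029181 / 24310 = 1646.61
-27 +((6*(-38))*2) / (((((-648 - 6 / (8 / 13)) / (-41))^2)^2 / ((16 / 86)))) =-18544492744235683 / 686800485042201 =-27.00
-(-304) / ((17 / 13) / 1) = 3952 / 17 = 232.47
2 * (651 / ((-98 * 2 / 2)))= -93 / 7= -13.29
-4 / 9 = -0.44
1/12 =0.08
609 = 609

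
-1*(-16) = 16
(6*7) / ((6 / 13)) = 91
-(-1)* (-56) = -56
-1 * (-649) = 649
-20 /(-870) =2 /87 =0.02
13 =13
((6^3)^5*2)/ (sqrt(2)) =470184984576*sqrt(2) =664941982011.56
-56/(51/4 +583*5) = -32/1673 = -0.02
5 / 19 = 0.26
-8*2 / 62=-8 / 31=-0.26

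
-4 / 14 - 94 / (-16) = 313 / 56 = 5.59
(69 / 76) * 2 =1.82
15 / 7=2.14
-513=-513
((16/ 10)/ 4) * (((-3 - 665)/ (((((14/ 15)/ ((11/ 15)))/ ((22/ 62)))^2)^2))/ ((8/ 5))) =-35797933127/ 35477982736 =-1.01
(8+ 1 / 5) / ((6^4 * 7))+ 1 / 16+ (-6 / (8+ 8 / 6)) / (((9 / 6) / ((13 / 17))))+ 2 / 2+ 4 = 912943 / 192780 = 4.74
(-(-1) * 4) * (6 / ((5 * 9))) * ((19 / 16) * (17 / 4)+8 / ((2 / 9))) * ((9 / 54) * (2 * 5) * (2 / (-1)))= -2627 / 36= -72.97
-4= -4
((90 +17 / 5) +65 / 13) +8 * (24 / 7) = 4404 / 35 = 125.83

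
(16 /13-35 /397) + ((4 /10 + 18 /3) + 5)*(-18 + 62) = 12973273 /25805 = 502.74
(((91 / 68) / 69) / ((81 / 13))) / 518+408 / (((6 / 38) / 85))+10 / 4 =6177192284509 / 28123848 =219642.50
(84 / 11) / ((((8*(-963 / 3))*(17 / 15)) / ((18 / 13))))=-945 / 260117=-0.00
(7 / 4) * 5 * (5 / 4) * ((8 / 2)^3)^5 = 11744051200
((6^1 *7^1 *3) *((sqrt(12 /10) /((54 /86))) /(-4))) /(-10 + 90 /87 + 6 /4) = 8729 *sqrt(30) /6495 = 7.36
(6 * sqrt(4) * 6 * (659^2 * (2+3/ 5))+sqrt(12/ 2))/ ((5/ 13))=13 * sqrt(6)/ 5+5284331208/ 25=211373254.69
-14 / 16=-7 / 8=-0.88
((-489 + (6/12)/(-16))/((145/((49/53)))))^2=587983773601/60476646400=9.72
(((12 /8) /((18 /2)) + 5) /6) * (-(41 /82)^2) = -31 /144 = -0.22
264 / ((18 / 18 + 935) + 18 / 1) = 44 / 159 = 0.28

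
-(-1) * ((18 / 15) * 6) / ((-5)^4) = 36 / 3125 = 0.01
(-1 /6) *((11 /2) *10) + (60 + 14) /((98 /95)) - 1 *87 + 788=763.57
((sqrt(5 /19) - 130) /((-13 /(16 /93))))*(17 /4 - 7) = -440 /93 + 44*sqrt(95) /22971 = -4.71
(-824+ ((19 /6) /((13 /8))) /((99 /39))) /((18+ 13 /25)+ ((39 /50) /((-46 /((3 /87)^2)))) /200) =-31529090000000 /709300068939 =-44.45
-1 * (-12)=12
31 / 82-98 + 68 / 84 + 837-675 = 112253 / 1722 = 65.19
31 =31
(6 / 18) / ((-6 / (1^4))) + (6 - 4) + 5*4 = 395 / 18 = 21.94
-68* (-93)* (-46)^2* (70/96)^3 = 11952821125/2304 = 5187856.39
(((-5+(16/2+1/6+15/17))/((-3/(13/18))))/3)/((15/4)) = -5369/61965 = -0.09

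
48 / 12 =4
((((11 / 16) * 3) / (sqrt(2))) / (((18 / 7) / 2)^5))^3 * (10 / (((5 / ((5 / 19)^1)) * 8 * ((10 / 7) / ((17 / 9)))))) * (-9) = -751961519998361827 * sqrt(2) / 18990543957492105216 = -0.06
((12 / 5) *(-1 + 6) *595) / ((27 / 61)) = 145180 / 9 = 16131.11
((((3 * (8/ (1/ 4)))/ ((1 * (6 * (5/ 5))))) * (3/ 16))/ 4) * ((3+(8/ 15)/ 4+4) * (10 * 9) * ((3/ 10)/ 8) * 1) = 2889/ 160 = 18.06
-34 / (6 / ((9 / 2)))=-51 / 2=-25.50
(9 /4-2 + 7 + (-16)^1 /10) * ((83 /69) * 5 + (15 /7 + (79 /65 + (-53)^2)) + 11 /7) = 10004132611 /627900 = 15932.68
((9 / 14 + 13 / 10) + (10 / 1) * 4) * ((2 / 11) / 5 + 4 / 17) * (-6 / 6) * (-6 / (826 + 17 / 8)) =17897856 / 216803125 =0.08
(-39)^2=1521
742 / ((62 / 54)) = 20034 / 31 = 646.26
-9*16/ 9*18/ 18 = -16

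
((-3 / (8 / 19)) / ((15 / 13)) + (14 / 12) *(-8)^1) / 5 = -1861 / 600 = -3.10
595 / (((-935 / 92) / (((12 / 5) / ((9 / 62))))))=-159712 / 165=-967.95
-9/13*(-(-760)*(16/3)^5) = -796917760/351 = -2270420.97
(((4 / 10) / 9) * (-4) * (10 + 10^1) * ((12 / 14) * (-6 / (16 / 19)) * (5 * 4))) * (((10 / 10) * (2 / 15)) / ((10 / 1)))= 608 / 105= 5.79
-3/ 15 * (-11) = 11/ 5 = 2.20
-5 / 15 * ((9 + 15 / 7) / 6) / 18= -0.03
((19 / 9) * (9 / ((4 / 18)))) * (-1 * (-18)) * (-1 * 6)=-9234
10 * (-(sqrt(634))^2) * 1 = -6340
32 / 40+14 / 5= 18 / 5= 3.60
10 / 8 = 5 / 4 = 1.25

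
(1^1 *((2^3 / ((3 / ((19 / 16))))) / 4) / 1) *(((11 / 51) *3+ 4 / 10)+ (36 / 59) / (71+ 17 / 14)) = 33893473 / 40561320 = 0.84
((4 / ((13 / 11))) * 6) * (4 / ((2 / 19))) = 10032 / 13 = 771.69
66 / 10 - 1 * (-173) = 898 / 5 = 179.60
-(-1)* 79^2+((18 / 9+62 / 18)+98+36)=57424 / 9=6380.44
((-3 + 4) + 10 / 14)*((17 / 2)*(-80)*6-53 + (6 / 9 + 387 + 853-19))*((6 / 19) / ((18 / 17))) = -593912 / 399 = -1488.50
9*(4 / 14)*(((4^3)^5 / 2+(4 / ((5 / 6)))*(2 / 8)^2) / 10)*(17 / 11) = 821412495819 / 3850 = 213353895.02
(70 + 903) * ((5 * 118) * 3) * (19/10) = 3272199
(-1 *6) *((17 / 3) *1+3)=-52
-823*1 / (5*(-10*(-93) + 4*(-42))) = -823 / 3810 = -0.22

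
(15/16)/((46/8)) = 15/92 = 0.16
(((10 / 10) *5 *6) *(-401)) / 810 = -401 / 27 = -14.85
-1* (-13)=13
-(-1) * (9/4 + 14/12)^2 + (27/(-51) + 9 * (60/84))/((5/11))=2112163/85680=24.65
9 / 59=0.15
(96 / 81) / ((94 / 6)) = 32 / 423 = 0.08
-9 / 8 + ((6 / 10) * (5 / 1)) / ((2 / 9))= 99 / 8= 12.38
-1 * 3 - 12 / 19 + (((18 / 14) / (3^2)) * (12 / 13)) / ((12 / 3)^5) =-3.63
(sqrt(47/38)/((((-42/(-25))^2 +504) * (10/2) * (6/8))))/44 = 0.00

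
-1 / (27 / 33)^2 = -1.49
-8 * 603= -4824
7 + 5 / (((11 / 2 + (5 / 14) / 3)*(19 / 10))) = 8372 / 1121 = 7.47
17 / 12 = 1.42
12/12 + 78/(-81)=1/27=0.04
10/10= 1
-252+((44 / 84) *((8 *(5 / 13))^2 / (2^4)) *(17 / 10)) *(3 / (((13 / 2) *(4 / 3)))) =-3872703 / 15379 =-251.82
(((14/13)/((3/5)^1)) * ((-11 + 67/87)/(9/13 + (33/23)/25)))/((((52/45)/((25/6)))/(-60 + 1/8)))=536218046875/101409984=5287.63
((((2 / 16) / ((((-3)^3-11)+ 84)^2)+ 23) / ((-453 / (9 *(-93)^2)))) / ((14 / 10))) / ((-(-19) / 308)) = -555628409325 / 12141608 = -45762.34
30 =30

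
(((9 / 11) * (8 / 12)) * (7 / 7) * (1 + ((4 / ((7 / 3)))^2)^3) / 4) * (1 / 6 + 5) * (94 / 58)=4521993281 / 150120124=30.12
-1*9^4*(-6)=39366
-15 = -15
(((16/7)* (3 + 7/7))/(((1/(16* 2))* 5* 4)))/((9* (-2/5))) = -256/63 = -4.06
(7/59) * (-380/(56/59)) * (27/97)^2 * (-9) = 623295/18818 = 33.12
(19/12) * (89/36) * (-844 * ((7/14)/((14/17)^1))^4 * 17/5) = -506606397457/331914240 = -1526.32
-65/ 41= -1.59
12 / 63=4 / 21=0.19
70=70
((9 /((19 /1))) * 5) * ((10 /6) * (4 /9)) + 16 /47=5612 /2679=2.09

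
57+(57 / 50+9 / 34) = 24822 / 425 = 58.40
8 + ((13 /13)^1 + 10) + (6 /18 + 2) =64 /3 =21.33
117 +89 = 206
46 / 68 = 23 / 34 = 0.68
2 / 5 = 0.40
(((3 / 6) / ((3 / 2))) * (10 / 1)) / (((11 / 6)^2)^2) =4320 / 14641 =0.30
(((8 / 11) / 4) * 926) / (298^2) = 463 / 244211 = 0.00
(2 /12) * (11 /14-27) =-367 /84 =-4.37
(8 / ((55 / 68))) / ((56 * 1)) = 68 / 385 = 0.18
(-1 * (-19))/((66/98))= 931/33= 28.21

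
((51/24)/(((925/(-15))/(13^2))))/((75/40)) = -2873/925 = -3.11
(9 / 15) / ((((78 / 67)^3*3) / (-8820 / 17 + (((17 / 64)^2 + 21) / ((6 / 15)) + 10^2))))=-3067248144149 / 66088009728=-46.41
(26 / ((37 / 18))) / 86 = 234 / 1591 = 0.15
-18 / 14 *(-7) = 9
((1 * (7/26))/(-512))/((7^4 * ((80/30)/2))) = -3/18264064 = -0.00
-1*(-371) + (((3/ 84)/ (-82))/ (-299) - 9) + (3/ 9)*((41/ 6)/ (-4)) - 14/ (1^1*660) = 15351741956/ 42477435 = 361.41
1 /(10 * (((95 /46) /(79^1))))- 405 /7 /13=-27028 /43225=-0.63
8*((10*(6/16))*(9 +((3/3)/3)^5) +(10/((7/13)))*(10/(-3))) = -127640/567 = -225.11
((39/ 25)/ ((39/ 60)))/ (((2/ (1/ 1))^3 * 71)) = 3/ 710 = 0.00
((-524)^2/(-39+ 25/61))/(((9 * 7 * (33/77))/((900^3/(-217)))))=226113336000000/255409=885299014.52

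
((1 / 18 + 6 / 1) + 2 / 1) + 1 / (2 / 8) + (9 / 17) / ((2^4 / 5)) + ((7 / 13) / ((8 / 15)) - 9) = 4.23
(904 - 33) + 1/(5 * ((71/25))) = 61846/71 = 871.07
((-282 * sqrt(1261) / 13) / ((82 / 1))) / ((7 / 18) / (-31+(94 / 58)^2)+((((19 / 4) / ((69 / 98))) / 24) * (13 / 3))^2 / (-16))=21603991375872 * sqrt(1261) / 8692623855461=88.26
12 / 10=6 / 5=1.20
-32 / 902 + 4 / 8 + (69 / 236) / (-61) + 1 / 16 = 13562521 / 25970384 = 0.52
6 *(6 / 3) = 12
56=56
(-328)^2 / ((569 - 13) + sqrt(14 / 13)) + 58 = 505352442 / 2009377 - 53792 * sqrt(182) / 2009377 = 251.14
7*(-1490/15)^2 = 621628/9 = 69069.78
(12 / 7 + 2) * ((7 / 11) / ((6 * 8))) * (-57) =-2.81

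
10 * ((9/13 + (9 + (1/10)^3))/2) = 126013/2600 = 48.47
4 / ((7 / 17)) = 68 / 7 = 9.71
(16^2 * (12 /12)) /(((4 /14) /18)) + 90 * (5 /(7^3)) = 5532354 /343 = 16129.31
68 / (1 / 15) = 1020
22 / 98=11 / 49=0.22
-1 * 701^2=-491401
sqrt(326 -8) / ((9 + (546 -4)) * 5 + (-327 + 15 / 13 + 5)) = 13 * sqrt(318) / 31644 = 0.01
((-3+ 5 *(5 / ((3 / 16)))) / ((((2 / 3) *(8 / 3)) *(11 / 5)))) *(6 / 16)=17595 / 1408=12.50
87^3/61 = 658503/61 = 10795.13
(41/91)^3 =68921/753571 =0.09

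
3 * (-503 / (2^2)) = -1509 / 4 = -377.25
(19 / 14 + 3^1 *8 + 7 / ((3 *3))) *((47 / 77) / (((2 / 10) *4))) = 773855 / 38808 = 19.94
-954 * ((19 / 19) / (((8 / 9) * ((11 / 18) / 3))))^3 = -6844428639 / 42592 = -160697.52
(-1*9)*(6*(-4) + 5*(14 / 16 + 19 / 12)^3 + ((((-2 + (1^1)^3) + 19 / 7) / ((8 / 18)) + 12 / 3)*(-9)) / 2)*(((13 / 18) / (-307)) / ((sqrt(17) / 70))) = 93885545*sqrt(17) / 72147456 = 5.37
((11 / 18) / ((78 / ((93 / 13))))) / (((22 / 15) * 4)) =0.01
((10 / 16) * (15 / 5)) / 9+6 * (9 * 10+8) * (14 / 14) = 14117 / 24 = 588.21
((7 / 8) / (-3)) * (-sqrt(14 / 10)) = 7 * sqrt(35) / 120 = 0.35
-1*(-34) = 34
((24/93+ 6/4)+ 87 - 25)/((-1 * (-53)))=3953/3286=1.20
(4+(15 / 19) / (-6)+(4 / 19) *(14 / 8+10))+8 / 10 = 1357 / 190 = 7.14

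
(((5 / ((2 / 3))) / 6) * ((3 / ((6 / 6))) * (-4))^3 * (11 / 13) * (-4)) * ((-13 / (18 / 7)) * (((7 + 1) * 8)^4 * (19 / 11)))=-1071057469440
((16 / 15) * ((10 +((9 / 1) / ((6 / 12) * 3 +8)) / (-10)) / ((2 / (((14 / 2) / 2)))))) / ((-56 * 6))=-941 / 17100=-0.06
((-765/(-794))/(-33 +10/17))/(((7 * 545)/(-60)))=78030/166903961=0.00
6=6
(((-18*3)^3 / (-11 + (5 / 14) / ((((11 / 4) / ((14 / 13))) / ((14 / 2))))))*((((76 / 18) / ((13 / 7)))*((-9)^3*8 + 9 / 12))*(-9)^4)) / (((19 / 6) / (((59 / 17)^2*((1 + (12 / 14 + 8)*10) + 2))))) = -197154390460929996600 / 414137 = -476060797419525.41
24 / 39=8 / 13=0.62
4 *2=8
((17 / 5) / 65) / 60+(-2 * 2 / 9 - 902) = -52792949 / 58500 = -902.44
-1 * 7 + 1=-6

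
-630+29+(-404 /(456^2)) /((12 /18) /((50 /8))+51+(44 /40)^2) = -8172487453 /13598148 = -601.00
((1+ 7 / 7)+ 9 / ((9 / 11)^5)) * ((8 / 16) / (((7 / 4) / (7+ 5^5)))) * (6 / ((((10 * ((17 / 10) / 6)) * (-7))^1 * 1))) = -161632544 / 22491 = -7186.54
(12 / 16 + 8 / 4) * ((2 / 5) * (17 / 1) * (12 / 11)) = 20.40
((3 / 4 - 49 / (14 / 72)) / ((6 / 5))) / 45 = -4.65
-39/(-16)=39/16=2.44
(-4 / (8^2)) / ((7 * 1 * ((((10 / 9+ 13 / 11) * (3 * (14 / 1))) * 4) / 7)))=-33 / 203392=-0.00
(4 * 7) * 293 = 8204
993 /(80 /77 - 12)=-76461 /844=-90.59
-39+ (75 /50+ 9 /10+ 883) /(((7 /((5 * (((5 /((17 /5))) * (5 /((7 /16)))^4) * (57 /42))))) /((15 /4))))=161496881998713 /2000033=80747108.67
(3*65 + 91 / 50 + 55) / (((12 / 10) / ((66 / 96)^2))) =507837 / 5120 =99.19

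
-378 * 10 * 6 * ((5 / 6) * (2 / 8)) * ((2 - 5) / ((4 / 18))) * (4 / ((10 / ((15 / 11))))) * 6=2296350 / 11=208759.09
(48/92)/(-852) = -1/1633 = -0.00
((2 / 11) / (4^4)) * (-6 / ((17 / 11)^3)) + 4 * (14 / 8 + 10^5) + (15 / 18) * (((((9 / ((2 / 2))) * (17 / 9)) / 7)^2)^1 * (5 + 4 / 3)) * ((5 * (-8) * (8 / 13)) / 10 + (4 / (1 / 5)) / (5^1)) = 721154406095113 / 1802638656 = 400054.89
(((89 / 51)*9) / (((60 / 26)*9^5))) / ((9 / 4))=2314 / 45172485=0.00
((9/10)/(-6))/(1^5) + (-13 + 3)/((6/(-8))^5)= 204071/4860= 41.99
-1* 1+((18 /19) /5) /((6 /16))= -47 /95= -0.49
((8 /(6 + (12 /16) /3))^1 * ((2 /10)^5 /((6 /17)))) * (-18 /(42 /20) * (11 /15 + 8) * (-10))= 285056 /328125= 0.87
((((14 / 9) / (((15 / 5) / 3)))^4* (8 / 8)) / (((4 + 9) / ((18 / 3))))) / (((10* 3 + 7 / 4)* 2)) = 153664 / 3610737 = 0.04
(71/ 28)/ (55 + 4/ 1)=71/ 1652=0.04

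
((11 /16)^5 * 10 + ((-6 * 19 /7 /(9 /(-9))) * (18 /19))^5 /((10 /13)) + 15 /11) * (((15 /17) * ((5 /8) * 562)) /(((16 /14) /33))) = 6964896683538072256995 /684795625472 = 10170766903.98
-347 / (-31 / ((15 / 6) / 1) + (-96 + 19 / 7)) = 12145 / 3699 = 3.28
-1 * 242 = -242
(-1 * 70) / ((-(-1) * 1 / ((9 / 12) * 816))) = -42840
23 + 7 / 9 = 214 / 9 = 23.78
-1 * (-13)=13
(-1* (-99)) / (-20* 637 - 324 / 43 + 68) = -473 / 60580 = -0.01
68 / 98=34 / 49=0.69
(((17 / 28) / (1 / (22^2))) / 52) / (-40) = -2057 / 14560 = -0.14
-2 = -2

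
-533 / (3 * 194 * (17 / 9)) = -1599 / 3298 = -0.48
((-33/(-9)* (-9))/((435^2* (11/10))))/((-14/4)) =0.00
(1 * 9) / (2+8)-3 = -21 / 10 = -2.10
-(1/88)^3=-1/681472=-0.00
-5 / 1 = -5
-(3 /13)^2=-9 /169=-0.05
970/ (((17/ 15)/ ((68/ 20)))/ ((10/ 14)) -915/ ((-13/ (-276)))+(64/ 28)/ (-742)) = -491222550/ 9837460933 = -0.05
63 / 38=1.66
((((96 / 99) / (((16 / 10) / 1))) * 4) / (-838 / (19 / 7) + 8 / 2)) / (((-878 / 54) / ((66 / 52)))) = 684 / 1101451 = 0.00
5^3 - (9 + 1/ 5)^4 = -4399331/ 625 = -7038.93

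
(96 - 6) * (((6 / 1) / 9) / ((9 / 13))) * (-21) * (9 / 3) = -5460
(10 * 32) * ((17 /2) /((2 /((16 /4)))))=5440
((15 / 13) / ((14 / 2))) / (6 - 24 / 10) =25 / 546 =0.05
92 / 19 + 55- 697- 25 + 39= -11840 / 19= -623.16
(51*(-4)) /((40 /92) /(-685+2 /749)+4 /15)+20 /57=-342882087610 /447349737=-766.47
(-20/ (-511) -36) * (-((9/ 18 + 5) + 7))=229700/ 511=449.51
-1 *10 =-10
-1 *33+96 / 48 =-31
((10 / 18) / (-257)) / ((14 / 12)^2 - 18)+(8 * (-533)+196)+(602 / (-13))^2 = -50045018604 / 26016367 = -1923.60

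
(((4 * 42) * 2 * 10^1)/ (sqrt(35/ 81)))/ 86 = 432 * sqrt(35)/ 43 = 59.44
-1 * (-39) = 39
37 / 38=0.97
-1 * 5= -5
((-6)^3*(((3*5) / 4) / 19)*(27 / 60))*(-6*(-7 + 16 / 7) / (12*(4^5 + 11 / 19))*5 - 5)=95.70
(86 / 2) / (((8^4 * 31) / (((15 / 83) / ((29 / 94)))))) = 0.00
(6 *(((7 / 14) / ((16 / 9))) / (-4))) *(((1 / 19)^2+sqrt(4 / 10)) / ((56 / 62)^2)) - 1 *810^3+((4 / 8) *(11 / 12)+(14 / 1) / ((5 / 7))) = -144394129831119061 / 271703040 - 25947 *sqrt(10) / 250880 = -531440980.27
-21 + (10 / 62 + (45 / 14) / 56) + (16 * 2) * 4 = 2605843 / 24304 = 107.22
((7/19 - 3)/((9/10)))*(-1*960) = 2807.02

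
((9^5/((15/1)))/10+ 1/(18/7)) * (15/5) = 88661/75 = 1182.15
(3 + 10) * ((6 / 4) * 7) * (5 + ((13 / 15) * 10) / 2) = 1274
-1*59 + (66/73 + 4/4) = -57.10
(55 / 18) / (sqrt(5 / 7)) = 11 * sqrt(35) / 18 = 3.62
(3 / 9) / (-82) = -1 / 246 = -0.00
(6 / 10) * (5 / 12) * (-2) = -0.50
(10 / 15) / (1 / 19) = 38 / 3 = 12.67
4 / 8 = 1 / 2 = 0.50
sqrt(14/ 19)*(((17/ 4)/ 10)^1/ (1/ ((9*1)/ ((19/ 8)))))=153*sqrt(266)/ 1805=1.38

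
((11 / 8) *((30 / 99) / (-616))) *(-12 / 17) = 0.00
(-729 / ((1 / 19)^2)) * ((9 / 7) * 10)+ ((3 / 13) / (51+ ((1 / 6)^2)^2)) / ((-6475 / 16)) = -18825393937636458 / 5563714975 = -3383601.43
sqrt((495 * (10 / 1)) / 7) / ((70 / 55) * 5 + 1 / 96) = 15840 * sqrt(154) / 47117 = 4.17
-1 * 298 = -298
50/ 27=1.85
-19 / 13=-1.46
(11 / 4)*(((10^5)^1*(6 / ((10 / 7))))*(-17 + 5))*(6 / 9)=-9240000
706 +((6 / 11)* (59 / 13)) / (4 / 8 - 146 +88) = 11609462 / 16445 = 705.96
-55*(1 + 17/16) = -1815/16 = -113.44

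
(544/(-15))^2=295936/225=1315.27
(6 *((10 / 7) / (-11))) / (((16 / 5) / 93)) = -6975 / 308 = -22.65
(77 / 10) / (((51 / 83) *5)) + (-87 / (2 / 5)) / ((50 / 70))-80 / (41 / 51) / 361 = -5704208642 / 18871275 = -302.27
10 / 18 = 5 / 9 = 0.56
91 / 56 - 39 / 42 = 39 / 56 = 0.70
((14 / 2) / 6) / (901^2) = 0.00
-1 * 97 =-97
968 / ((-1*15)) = -968 / 15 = -64.53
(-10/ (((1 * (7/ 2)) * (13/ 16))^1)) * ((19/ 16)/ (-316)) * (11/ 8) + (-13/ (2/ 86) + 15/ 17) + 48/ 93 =-16899695557/ 30308824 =-557.58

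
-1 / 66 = -0.02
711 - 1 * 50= 661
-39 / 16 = -2.44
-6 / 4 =-3 / 2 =-1.50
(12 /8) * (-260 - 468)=-1092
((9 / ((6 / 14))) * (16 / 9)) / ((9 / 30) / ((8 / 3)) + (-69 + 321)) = 8960 / 60507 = 0.15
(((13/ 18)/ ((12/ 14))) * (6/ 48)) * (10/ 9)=455/ 3888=0.12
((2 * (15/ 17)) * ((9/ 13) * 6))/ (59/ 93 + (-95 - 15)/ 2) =-37665/ 279344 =-0.13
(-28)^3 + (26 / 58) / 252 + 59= -159994031 / 7308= -21893.00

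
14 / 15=0.93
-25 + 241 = 216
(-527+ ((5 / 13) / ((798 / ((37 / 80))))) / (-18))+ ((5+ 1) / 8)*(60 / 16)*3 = -1549315441 / 2987712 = -518.56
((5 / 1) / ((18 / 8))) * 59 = 1180 / 9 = 131.11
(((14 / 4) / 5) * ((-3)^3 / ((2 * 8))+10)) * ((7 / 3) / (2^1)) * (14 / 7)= 6517 / 480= 13.58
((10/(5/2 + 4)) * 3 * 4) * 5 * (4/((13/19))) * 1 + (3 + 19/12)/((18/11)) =19801445/36504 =542.45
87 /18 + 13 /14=121 /21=5.76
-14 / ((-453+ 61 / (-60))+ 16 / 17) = 14280 / 462137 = 0.03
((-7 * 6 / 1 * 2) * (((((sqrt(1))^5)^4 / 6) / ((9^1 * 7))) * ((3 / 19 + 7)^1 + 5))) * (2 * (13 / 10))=-2002 / 285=-7.02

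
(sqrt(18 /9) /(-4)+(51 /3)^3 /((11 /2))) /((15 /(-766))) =-7526716 /165+383 * sqrt(2) /30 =-45598.41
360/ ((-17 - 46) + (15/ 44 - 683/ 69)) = -218592/ 44057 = -4.96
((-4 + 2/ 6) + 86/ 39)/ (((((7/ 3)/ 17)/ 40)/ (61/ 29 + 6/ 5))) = -3713208/ 2639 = -1407.05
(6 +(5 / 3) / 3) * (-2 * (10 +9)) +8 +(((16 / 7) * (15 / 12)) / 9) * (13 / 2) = -5020 / 21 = -239.05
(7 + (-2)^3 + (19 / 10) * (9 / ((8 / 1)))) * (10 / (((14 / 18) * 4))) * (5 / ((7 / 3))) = 1755 / 224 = 7.83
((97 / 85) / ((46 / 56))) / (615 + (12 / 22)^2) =328636 / 145551705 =0.00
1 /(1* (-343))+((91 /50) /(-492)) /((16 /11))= -736943 /135004800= -0.01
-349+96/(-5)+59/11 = -362.84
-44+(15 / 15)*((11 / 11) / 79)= -3475 / 79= -43.99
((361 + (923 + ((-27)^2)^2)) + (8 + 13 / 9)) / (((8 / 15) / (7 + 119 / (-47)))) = 419528375 / 94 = 4463067.82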